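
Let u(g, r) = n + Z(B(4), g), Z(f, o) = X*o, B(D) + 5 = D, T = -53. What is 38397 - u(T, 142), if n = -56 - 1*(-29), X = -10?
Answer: 37894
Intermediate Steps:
B(D) = -5 + D
n = -27 (n = -56 + 29 = -27)
Z(f, o) = -10*o
u(g, r) = -27 - 10*g
38397 - u(T, 142) = 38397 - (-27 - 10*(-53)) = 38397 - (-27 + 530) = 38397 - 1*503 = 38397 - 503 = 37894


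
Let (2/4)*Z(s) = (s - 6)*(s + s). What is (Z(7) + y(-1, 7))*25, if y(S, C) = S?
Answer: 675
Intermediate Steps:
Z(s) = 4*s*(-6 + s) (Z(s) = 2*((s - 6)*(s + s)) = 2*((-6 + s)*(2*s)) = 2*(2*s*(-6 + s)) = 4*s*(-6 + s))
(Z(7) + y(-1, 7))*25 = (4*7*(-6 + 7) - 1)*25 = (4*7*1 - 1)*25 = (28 - 1)*25 = 27*25 = 675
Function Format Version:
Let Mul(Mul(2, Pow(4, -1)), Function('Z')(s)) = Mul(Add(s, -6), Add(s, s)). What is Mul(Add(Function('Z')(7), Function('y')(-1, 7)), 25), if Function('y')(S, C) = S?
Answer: 675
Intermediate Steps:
Function('Z')(s) = Mul(4, s, Add(-6, s)) (Function('Z')(s) = Mul(2, Mul(Add(s, -6), Add(s, s))) = Mul(2, Mul(Add(-6, s), Mul(2, s))) = Mul(2, Mul(2, s, Add(-6, s))) = Mul(4, s, Add(-6, s)))
Mul(Add(Function('Z')(7), Function('y')(-1, 7)), 25) = Mul(Add(Mul(4, 7, Add(-6, 7)), -1), 25) = Mul(Add(Mul(4, 7, 1), -1), 25) = Mul(Add(28, -1), 25) = Mul(27, 25) = 675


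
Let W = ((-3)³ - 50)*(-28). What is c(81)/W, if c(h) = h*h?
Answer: 6561/2156 ≈ 3.0431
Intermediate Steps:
c(h) = h²
W = 2156 (W = (-27 - 50)*(-28) = -77*(-28) = 2156)
c(81)/W = 81²/2156 = 6561*(1/2156) = 6561/2156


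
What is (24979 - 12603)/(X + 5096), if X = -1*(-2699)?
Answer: 12376/7795 ≈ 1.5877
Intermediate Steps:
X = 2699
(24979 - 12603)/(X + 5096) = (24979 - 12603)/(2699 + 5096) = 12376/7795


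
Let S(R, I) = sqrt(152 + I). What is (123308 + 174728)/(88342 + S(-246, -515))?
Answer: 26329096312/7804309327 - 3278396*I*sqrt(3)/7804309327 ≈ 3.3737 - 0.00072759*I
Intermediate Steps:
(123308 + 174728)/(88342 + S(-246, -515)) = (123308 + 174728)/(88342 + sqrt(152 - 515)) = 298036/(88342 + sqrt(-363)) = 298036/(88342 + 11*I*sqrt(3))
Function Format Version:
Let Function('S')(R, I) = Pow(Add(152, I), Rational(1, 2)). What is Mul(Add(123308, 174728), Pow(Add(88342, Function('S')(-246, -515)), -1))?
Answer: Add(Rational(26329096312, 7804309327), Mul(Rational(-3278396, 7804309327), I, Pow(3, Rational(1, 2)))) ≈ Add(3.3737, Mul(-0.00072759, I))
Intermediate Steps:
Mul(Add(123308, 174728), Pow(Add(88342, Function('S')(-246, -515)), -1)) = Mul(Add(123308, 174728), Pow(Add(88342, Pow(Add(152, -515), Rational(1, 2))), -1)) = Mul(298036, Pow(Add(88342, Pow(-363, Rational(1, 2))), -1)) = Mul(298036, Pow(Add(88342, Mul(11, I, Pow(3, Rational(1, 2)))), -1))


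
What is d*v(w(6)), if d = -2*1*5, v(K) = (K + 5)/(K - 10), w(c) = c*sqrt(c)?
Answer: -665/29 - 225*sqrt(6)/29 ≈ -41.936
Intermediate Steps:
w(c) = c**(3/2)
v(K) = (5 + K)/(-10 + K)
d = -10 (d = -2*5 = -10)
d*v(w(6)) = -10*(5 + 6**(3/2))/(-10 + 6**(3/2)) = -10*(5 + 6*sqrt(6))/(-10 + 6*sqrt(6))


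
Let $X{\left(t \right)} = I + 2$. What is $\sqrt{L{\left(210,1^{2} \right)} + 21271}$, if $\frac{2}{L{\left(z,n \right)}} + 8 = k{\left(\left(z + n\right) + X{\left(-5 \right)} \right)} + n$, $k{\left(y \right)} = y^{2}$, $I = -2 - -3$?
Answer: $\frac{\sqrt{44597470445769}}{45789} \approx 145.85$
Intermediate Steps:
$I = 1$ ($I = -2 + 3 = 1$)
$X{\left(t \right)} = 3$ ($X{\left(t \right)} = 1 + 2 = 3$)
$L{\left(z,n \right)} = \frac{2}{-8 + n + \left(3 + n + z\right)^{2}}$ ($L{\left(z,n \right)} = \frac{2}{-8 + \left(\left(\left(z + n\right) + 3\right)^{2} + n\right)} = \frac{2}{-8 + \left(\left(\left(n + z\right) + 3\right)^{2} + n\right)} = \frac{2}{-8 + \left(\left(3 + n + z\right)^{2} + n\right)} = \frac{2}{-8 + \left(n + \left(3 + n + z\right)^{2}\right)} = \frac{2}{-8 + n + \left(3 + n + z\right)^{2}}$)
$\sqrt{L{\left(210,1^{2} \right)} + 21271} = \sqrt{\frac{2}{-8 + 1^{2} + \left(3 + 1^{2} + 210\right)^{2}} + 21271} = \sqrt{\frac{2}{-8 + 1 + \left(3 + 1 + 210\right)^{2}} + 21271} = \sqrt{\frac{2}{-8 + 1 + 214^{2}} + 21271} = \sqrt{\frac{2}{-8 + 1 + 45796} + 21271} = \sqrt{\frac{2}{45789} + 21271} = \sqrt{\frac{973977821}{45789}} = \frac{\sqrt{44597470445769}}{45789}$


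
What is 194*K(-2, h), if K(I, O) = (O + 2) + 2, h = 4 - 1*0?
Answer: 1552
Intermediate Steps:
h = 4 (h = 4 + 0 = 4)
K(I, O) = 4 + O (K(I, O) = (2 + O) + 2 = 4 + O)
194*K(-2, h) = 194*(4 + 4) = 194*8 = 1552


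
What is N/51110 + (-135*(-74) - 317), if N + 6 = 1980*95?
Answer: 247287562/25555 ≈ 9676.7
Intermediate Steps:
N = 188094 (N = -6 + 1980*95 = -6 + 188100 = 188094)
N/51110 + (-135*(-74) - 317) = 188094/51110 + (-135*(-74) - 317) = 188094*(1/51110) + (9990 - 317) = 94047/25555 + 9673 = 247287562/25555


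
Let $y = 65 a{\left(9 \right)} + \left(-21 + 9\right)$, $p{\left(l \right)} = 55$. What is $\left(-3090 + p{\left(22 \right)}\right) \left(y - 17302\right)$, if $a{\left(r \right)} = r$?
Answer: $50772515$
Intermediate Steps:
$y = 573$ ($y = 65 \cdot 9 + \left(-21 + 9\right) = 585 - 12 = 573$)
$\left(-3090 + p{\left(22 \right)}\right) \left(y - 17302\right) = \left(-3090 + 55\right) \left(573 - 17302\right) = \left(-3035\right) \left(-16729\right) = 50772515$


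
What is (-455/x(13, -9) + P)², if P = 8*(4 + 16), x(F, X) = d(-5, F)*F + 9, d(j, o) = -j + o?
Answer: 1476480625/59049 ≈ 25004.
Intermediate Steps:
d(j, o) = o - j
x(F, X) = 9 + F*(5 + F) (x(F, X) = (F - 1*(-5))*F + 9 = (F + 5)*F + 9 = (5 + F)*F + 9 = F*(5 + F) + 9 = 9 + F*(5 + F))
P = 160 (P = 8*20 = 160)
(-455/x(13, -9) + P)² = (-455/(9 + 13*(5 + 13)) + 160)² = (-455/(9 + 13*18) + 160)² = (-455/(9 + 234) + 160)² = (-455/243 + 160)² = (38425/243)² = 1476480625/59049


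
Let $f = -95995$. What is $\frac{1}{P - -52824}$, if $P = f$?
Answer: $- \frac{1}{43171} \approx -2.3164 \cdot 10^{-5}$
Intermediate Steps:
$P = -95995$
$\frac{1}{P - -52824} = \frac{1}{-95995 - -52824} = \frac{1}{-95995 + 52824} = \frac{1}{-43171} = - \frac{1}{43171}$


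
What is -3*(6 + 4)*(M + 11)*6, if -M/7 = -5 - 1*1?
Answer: -9540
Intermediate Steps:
M = 42 (M = -7*(-5 - 1*1) = -7*(-5 - 1) = -7*(-6) = 42)
-3*(6 + 4)*(M + 11)*6 = -3*(6 + 4)*(42 + 11)*6 = -30*53*6 = -3*530*6 = -1590*6 = -9540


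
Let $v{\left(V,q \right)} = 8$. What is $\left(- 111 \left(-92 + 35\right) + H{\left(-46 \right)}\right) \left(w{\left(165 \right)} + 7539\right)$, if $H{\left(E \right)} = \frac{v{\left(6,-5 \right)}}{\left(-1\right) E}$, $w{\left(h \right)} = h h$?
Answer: $\frac{5059031100}{23} \approx 2.1996 \cdot 10^{8}$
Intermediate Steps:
$w{\left(h \right)} = h^{2}$
$H{\left(E \right)} = - \frac{8}{E}$ ($H{\left(E \right)} = \frac{8}{\left(-1\right) E} = 8 \left(- \frac{1}{E}\right) = - \frac{8}{E}$)
$\left(- 111 \left(-92 + 35\right) + H{\left(-46 \right)}\right) \left(w{\left(165 \right)} + 7539\right) = \left(- 111 \left(-92 + 35\right) - \frac{8}{-46}\right) \left(165^{2} + 7539\right) = \left(\left(-111\right) \left(-57\right) - - \frac{4}{23}\right) \left(27225 + 7539\right) = \left(6327 + \frac{4}{23}\right) 34764 = \frac{145525}{23} \cdot 34764 = \frac{5059031100}{23}$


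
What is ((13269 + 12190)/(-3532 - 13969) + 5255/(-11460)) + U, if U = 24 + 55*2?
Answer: 5298301549/40112292 ≈ 132.09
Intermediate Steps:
U = 134 (U = 24 + 110 = 134)
((13269 + 12190)/(-3532 - 13969) + 5255/(-11460)) + U = ((13269 + 12190)/(-3532 - 13969) + 5255/(-11460)) + 134 = (25459/(-17501) + 5255*(-1/11460)) + 134 = (25459*(-1/17501) - 1051/2292) + 134 = (-25459/17501 - 1051/2292) + 134 = -76745579/40112292 + 134 = 5298301549/40112292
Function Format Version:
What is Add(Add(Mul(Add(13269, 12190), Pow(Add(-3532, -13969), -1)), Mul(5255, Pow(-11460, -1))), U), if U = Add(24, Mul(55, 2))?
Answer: Rational(5298301549, 40112292) ≈ 132.09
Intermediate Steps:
U = 134 (U = Add(24, 110) = 134)
Add(Add(Mul(Add(13269, 12190), Pow(Add(-3532, -13969), -1)), Mul(5255, Pow(-11460, -1))), U) = Add(Add(Mul(Add(13269, 12190), Pow(Add(-3532, -13969), -1)), Mul(5255, Pow(-11460, -1))), 134) = Add(Add(Mul(25459, Pow(-17501, -1)), Mul(5255, Rational(-1, 11460))), 134) = Add(Add(Mul(25459, Rational(-1, 17501)), Rational(-1051, 2292)), 134) = Add(Add(Rational(-25459, 17501), Rational(-1051, 2292)), 134) = Add(Rational(-76745579, 40112292), 134) = Rational(5298301549, 40112292)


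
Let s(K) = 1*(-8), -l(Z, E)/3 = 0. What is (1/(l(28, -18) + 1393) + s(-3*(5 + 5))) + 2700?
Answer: 3749957/1393 ≈ 2692.0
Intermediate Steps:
l(Z, E) = 0 (l(Z, E) = -3*0 = 0)
s(K) = -8
(1/(l(28, -18) + 1393) + s(-3*(5 + 5))) + 2700 = (1/(0 + 1393) - 8) + 2700 = (1/1393 - 8) + 2700 = -11143/1393 + 2700 = 3749957/1393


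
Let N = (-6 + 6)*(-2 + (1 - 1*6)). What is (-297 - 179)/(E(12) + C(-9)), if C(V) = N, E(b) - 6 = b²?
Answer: -238/75 ≈ -3.1733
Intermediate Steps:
E(b) = 6 + b²
N = 0 (N = 0*(-2 + (1 - 6)) = 0*(-2 - 5) = 0*(-7) = 0)
C(V) = 0
(-297 - 179)/(E(12) + C(-9)) = (-297 - 179)/((6 + 12²) + 0) = -476/((6 + 144) + 0) = -476/(150 + 0) = -476/150 = -476*1/150 = -238/75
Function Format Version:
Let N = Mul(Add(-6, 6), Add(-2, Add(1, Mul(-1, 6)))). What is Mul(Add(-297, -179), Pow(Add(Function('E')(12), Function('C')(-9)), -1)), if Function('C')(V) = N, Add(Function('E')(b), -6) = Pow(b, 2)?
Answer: Rational(-238, 75) ≈ -3.1733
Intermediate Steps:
Function('E')(b) = Add(6, Pow(b, 2))
N = 0 (N = Mul(0, Add(-2, Add(1, -6))) = Mul(0, Add(-2, -5)) = Mul(0, -7) = 0)
Function('C')(V) = 0
Mul(Add(-297, -179), Pow(Add(Function('E')(12), Function('C')(-9)), -1)) = Mul(Add(-297, -179), Pow(Add(Add(6, Pow(12, 2)), 0), -1)) = Mul(-476, Pow(Add(Add(6, 144), 0), -1)) = Mul(-476, Pow(Add(150, 0), -1)) = Mul(-476, Pow(150, -1)) = Mul(-476, Rational(1, 150)) = Rational(-238, 75)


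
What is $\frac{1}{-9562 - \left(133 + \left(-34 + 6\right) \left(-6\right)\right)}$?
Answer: $- \frac{1}{9863} \approx -0.00010139$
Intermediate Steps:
$\frac{1}{-9562 - \left(133 + \left(-34 + 6\right) \left(-6\right)\right)} = \frac{1}{-9562 - \left(133 - -168\right)} = \frac{1}{-9562 - 301} = \frac{1}{-9863} = - \frac{1}{9863}$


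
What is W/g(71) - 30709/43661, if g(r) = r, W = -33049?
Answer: -1445132728/3099931 ≈ -466.18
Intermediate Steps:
W/g(71) - 30709/43661 = -33049/71 - 30709/43661 = -1445132728/3099931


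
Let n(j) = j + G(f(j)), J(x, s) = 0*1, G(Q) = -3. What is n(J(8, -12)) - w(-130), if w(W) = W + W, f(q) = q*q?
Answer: 257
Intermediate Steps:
f(q) = q²
J(x, s) = 0
n(j) = -3 + j (n(j) = j - 3 = -3 + j)
w(W) = 2*W
n(J(8, -12)) - w(-130) = (-3 + 0) - 2*(-130) = -3 - 1*(-260) = -3 + 260 = 257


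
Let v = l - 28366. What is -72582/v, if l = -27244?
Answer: 36291/27805 ≈ 1.3052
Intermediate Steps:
v = -55610 (v = -27244 - 28366 = -55610)
-72582/v = -72582/(-55610) = -72582*(-1/55610) = 36291/27805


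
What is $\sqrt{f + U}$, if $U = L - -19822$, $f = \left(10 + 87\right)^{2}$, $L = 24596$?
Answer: $\sqrt{53827} \approx 232.01$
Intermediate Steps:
$f = 9409$ ($f = 97^{2} = 9409$)
$U = 44418$ ($U = 24596 - -19822 = 24596 + 19822 = 44418$)
$\sqrt{f + U} = \sqrt{9409 + 44418} = \sqrt{53827}$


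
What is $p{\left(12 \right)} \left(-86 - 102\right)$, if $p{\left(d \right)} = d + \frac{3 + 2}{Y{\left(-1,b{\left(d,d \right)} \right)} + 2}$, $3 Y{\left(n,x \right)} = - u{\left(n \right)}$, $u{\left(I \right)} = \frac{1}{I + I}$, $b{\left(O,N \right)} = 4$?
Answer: $- \frac{34968}{13} \approx -2689.8$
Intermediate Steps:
$u{\left(I \right)} = \frac{1}{2 I}$
$Y{\left(n,x \right)} = - \frac{1}{6 n}$ ($Y{\left(n,x \right)} = \frac{\left(-1\right) \frac{1}{2 n}}{3} = \frac{\left(- \frac{1}{2}\right) \frac{1}{n}}{3} = - \frac{1}{6 n}$)
$p{\left(d \right)} = \frac{30}{13} + d$ ($p{\left(d \right)} = d + \frac{3 + 2}{- \frac{1}{6 \left(-1\right)} + 2} = d + \frac{5}{\left(- \frac{1}{6}\right) \left(-1\right) + 2} = d + \frac{5}{\frac{1}{6} + 2} = d + \frac{5}{\frac{13}{6}} = d + 5 \cdot \frac{6}{13} = d + \frac{30}{13} = \frac{30}{13} + d$)
$p{\left(12 \right)} \left(-86 - 102\right) = \left(\frac{30}{13} + 12\right) \left(-86 - 102\right) = \frac{186}{13} \left(-188\right) = - \frac{34968}{13}$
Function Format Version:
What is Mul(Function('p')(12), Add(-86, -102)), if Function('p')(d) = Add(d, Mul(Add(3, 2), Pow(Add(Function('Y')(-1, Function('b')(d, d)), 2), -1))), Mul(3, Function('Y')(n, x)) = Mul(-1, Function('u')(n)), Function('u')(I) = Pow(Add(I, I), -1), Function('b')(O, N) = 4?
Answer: Rational(-34968, 13) ≈ -2689.8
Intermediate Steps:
Function('u')(I) = Mul(Rational(1, 2), Pow(I, -1)) (Function('u')(I) = Pow(Mul(2, I), -1) = Mul(Rational(1, 2), Pow(I, -1)))
Function('Y')(n, x) = Mul(Rational(-1, 6), Pow(n, -1)) (Function('Y')(n, x) = Mul(Rational(1, 3), Mul(-1, Mul(Rational(1, 2), Pow(n, -1)))) = Mul(Rational(1, 3), Mul(Rational(-1, 2), Pow(n, -1))) = Mul(Rational(-1, 6), Pow(n, -1)))
Function('p')(d) = Add(Rational(30, 13), d) (Function('p')(d) = Add(d, Mul(Add(3, 2), Pow(Add(Mul(Rational(-1, 6), Pow(-1, -1)), 2), -1))) = Add(d, Mul(5, Pow(Add(Mul(Rational(-1, 6), -1), 2), -1))) = Add(d, Mul(5, Pow(Add(Rational(1, 6), 2), -1))) = Add(d, Mul(5, Pow(Rational(13, 6), -1))) = Add(d, Mul(5, Rational(6, 13))) = Add(d, Rational(30, 13)) = Add(Rational(30, 13), d))
Mul(Function('p')(12), Add(-86, -102)) = Mul(Add(Rational(30, 13), 12), Add(-86, -102)) = Mul(Rational(186, 13), -188) = Rational(-34968, 13)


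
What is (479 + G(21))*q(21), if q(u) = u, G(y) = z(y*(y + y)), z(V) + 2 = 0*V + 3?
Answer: 10080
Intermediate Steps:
z(V) = 1 (z(V) = -2 + (0*V + 3) = -2 + (0 + 3) = -2 + 3 = 1)
G(y) = 1
(479 + G(21))*q(21) = (479 + 1)*21 = 480*21 = 10080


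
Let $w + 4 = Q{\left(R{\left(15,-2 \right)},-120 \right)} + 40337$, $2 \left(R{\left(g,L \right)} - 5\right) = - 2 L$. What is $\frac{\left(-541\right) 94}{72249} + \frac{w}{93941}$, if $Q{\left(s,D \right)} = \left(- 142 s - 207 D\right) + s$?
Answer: $- \frac{139901300}{6787143309} \approx -0.020613$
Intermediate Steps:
$R{\left(g,L \right)} = 5 - L$ ($R{\left(g,L \right)} = 5 + \frac{\left(-2\right) L}{2} = 5 - L$)
$Q{\left(s,D \right)} = - 207 D - 141 s$ ($Q{\left(s,D \right)} = \left(- 207 D - 142 s\right) + s = - 207 D - 141 s$)
$w = 64186$ ($w = -4 + \left(\left(\left(-207\right) \left(-120\right) - 141 \left(5 - -2\right)\right) + 40337\right) = -4 + \left(\left(24840 - 141 \left(5 + 2\right)\right) + 40337\right) = -4 + \left(\left(24840 - 987\right) + 40337\right) = -4 + \left(23853 + 40337\right) = -4 + 64190 = 64186$)
$\frac{\left(-541\right) 94}{72249} + \frac{w}{93941} = \frac{\left(-541\right) 94}{72249} + \frac{64186}{93941} = \left(-50854\right) \frac{1}{72249} + 64186 \cdot \frac{1}{93941} = - \frac{50854}{72249} + \frac{64186}{93941} = - \frac{139901300}{6787143309}$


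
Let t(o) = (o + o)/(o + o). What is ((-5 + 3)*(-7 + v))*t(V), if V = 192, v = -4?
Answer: 22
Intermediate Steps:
t(o) = 1 (t(o) = (2*o)/((2*o)) = (2*o)*(1/(2*o)) = 1)
((-5 + 3)*(-7 + v))*t(V) = ((-5 + 3)*(-7 - 4))*1 = -2*(-11)*1 = 22*1 = 22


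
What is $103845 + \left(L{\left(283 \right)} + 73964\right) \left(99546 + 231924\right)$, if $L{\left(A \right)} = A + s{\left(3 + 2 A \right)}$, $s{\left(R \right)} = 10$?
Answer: $24614071635$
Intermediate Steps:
$L{\left(A \right)} = 10 + A$ ($L{\left(A \right)} = A + 10 = 10 + A$)
$103845 + \left(L{\left(283 \right)} + 73964\right) \left(99546 + 231924\right) = 103845 + \left(\left(10 + 283\right) + 73964\right) \left(99546 + 231924\right) = 103845 + \left(293 + 73964\right) 331470 = 103845 + 74257 \cdot 331470 = 103845 + 24613967790 = 24614071635$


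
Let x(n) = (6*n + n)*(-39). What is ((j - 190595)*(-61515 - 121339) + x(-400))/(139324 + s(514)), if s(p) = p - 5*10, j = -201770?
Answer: 35872809455/69894 ≈ 5.1325e+5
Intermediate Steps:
s(p) = -50 + p (s(p) = p - 50 = -50 + p)
x(n) = -273*n (x(n) = (7*n)*(-39) = -273*n)
((j - 190595)*(-61515 - 121339) + x(-400))/(139324 + s(514)) = ((-201770 - 190595)*(-61515 - 121339) - 273*(-400))/(139324 + (-50 + 514)) = (-392365*(-182854) + 109200)/(139324 + 464) = (71745509710 + 109200)/139788 = 71745618910*(1/139788) = 35872809455/69894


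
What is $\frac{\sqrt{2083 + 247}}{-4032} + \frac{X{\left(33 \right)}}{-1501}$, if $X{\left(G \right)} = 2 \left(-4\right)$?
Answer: $\frac{8}{1501} - \frac{\sqrt{2330}}{4032} \approx -0.006642$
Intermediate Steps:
$X{\left(G \right)} = -8$
$\frac{\sqrt{2083 + 247}}{-4032} + \frac{X{\left(33 \right)}}{-1501} = \frac{\sqrt{2083 + 247}}{-4032} - \frac{8}{-1501} = \sqrt{2330} \left(- \frac{1}{4032}\right) - - \frac{8}{1501} = - \frac{\sqrt{2330}}{4032} + \frac{8}{1501} = \frac{8}{1501} - \frac{\sqrt{2330}}{4032}$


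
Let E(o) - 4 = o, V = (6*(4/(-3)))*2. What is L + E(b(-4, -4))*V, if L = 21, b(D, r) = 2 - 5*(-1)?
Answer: -155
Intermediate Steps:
b(D, r) = 7 (b(D, r) = 2 + 5 = 7)
V = -16 (V = (6*(4*(-⅓)))*2 = (6*(-4/3))*2 = -8*2 = -16)
E(o) = 4 + o
L + E(b(-4, -4))*V = 21 + (4 + 7)*(-16) = 21 + 11*(-16) = 21 - 176 = -155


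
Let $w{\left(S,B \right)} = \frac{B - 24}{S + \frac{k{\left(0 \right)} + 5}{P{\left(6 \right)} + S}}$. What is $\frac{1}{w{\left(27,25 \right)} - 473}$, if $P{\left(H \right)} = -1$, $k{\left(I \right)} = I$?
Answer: $- \frac{707}{334385} \approx -0.0021143$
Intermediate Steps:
$w{\left(S,B \right)} = \frac{-24 + B}{S + \frac{5}{-1 + S}}$ ($w{\left(S,B \right)} = \frac{B - 24}{S + \frac{0 + 5}{-1 + S}} = \frac{-24 + B}{S + \frac{5}{-1 + S}}$)
$\frac{1}{w{\left(27,25 \right)} - 473} = \frac{1}{\frac{24 - 25 - 648 + 25 \cdot 27}{5 + 27^{2} - 27} - 473} = \frac{1}{\frac{24 - 25 - 648 + 675}{5 + 729 - 27} - 473} = \frac{1}{\frac{1}{707} \cdot 26 - 473} = \frac{1}{\frac{26}{707} - 473} = \frac{1}{- \frac{334385}{707}} = - \frac{707}{334385}$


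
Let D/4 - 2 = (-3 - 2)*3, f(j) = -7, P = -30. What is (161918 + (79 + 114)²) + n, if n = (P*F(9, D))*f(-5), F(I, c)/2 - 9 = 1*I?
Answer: 206727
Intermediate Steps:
D = -52 (D = 8 + 4*((-3 - 2)*3) = 8 + 4*(-5*3) = 8 + 4*(-15) = 8 - 60 = -52)
F(I, c) = 18 + 2*I (F(I, c) = 18 + 2*(1*I) = 18 + 2*I)
n = 7560 (n = -30*(18 + 2*9)*(-7) = -30*(18 + 18)*(-7) = -30*36*(-7) = -1080*(-7) = 7560)
(161918 + (79 + 114)²) + n = (161918 + (79 + 114)²) + 7560 = (161918 + 193²) + 7560 = (161918 + 37249) + 7560 = 199167 + 7560 = 206727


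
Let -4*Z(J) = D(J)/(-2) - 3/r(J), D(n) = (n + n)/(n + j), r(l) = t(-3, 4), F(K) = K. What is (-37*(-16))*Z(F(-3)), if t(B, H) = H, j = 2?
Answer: 555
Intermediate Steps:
r(l) = 4
D(n) = 2*n/(2 + n) (D(n) = (n + n)/(n + 2) = (2*n)/(2 + n) = 2*n/(2 + n))
Z(J) = 3/16 + J/(4*(2 + J)) (Z(J) = -((2*J/(2 + J))/(-2) - 3/4)/4 = -((2*J/(2 + J))*(-½) - 3*¼)/4 = -(-J/(2 + J) - ¾)/4 = -(-¾ - J/(2 + J))/4 = 3/16 + J/(4*(2 + J)))
(-37*(-16))*Z(F(-3)) = (-37*(-16))*((6 + 7*(-3))/(16*(2 - 3))) = 592*((1/16)*(6 - 21)/(-1)) = 592*((1/16)*(-1)*(-15)) = 592*(15/16) = 555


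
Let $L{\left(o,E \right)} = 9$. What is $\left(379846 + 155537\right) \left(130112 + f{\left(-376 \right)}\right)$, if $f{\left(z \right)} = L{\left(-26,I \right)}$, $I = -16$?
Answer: $69664571343$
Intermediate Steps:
$f{\left(z \right)} = 9$
$\left(379846 + 155537\right) \left(130112 + f{\left(-376 \right)}\right) = \left(379846 + 155537\right) \left(130112 + 9\right) = 535383 \cdot 130121 = 69664571343$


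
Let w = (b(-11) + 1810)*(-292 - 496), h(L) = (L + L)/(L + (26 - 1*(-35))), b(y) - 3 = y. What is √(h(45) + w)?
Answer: I*√3988710199/53 ≈ 1191.6*I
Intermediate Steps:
b(y) = 3 + y
h(L) = 2*L/(61 + L) (h(L) = (2*L)/(L + (26 + 35)) = (2*L)/(L + 61) = (2*L)/(61 + L) = 2*L/(61 + L))
w = -1419976 (w = ((3 - 11) + 1810)*(-292 - 496) = (-8 + 1810)*(-788) = 1802*(-788) = -1419976)
√(h(45) + w) = √(2*45/(61 + 45) - 1419976) = √(2*45/106 - 1419976) = √(2*45*(1/106) - 1419976) = √(45/53 - 1419976) = √(-75258683/53) = I*√3988710199/53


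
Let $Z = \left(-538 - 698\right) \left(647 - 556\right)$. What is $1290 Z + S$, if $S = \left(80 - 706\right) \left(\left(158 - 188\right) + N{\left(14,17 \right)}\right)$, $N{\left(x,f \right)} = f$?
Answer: $-145085902$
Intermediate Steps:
$Z = -112476$ ($Z = \left(-1236\right) 91 = -112476$)
$S = 8138$ ($S = \left(80 - 706\right) \left(\left(158 - 188\right) + 17\right) = - 626 \left(-30 + 17\right) = \left(-626\right) \left(-13\right) = 8138$)
$1290 Z + S = 1290 \left(-112476\right) + 8138 = -145094040 + 8138 = -145085902$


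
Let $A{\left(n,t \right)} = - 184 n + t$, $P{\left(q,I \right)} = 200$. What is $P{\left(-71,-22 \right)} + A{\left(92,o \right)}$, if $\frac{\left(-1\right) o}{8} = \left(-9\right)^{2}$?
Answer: $-17376$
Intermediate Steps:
$o = -648$ ($o = - 8 \left(-9\right)^{2} = \left(-8\right) 81 = -648$)
$A{\left(n,t \right)} = t - 184 n$
$P{\left(-71,-22 \right)} + A{\left(92,o \right)} = 200 - 17576 = -17376$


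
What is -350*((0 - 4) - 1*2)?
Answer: 2100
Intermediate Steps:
-350*((0 - 4) - 1*2) = -350*(-4 - 2) = -350*(-6) = 2100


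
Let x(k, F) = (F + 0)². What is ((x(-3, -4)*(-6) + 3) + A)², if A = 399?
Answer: 93636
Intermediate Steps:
x(k, F) = F²
((x(-3, -4)*(-6) + 3) + A)² = (((-4)²*(-6) + 3) + 399)² = ((16*(-6) + 3) + 399)² = ((-96 + 3) + 399)² = (-93 + 399)² = 306² = 93636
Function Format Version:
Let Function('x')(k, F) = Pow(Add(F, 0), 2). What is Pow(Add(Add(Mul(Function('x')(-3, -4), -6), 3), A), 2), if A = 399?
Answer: 93636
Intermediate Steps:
Function('x')(k, F) = Pow(F, 2)
Pow(Add(Add(Mul(Function('x')(-3, -4), -6), 3), A), 2) = Pow(Add(Add(Mul(Pow(-4, 2), -6), 3), 399), 2) = Pow(Add(Add(Mul(16, -6), 3), 399), 2) = Pow(Add(Add(-96, 3), 399), 2) = Pow(Add(-93, 399), 2) = Pow(306, 2) = 93636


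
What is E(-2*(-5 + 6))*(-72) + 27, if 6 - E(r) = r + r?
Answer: -693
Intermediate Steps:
E(r) = 6 - 2*r (E(r) = 6 - (r + r) = 6 - 2*r)
E(-2*(-5 + 6))*(-72) + 27 = (6 - (-4)*(-5 + 6))*(-72) + 27 = (6 - (-4))*(-72) + 27 = (6 - 2*(-2))*(-72) + 27 = (6 + 4)*(-72) + 27 = 10*(-72) + 27 = -720 + 27 = -693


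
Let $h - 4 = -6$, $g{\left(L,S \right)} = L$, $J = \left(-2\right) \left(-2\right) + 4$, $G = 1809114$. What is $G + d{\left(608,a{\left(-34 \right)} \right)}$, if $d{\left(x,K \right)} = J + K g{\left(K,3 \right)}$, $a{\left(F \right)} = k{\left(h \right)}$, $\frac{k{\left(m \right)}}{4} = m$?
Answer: $1809186$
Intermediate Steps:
$J = 8$ ($J = 4 + 4 = 8$)
$h = -2$ ($h = 4 - 6 = -2$)
$k{\left(m \right)} = 4 m$
$a{\left(F \right)} = -8$ ($a{\left(F \right)} = 4 \left(-2\right) = -8$)
$d{\left(x,K \right)} = 8 + K^{2}$ ($d{\left(x,K \right)} = 8 + K K = 8 + K^{2}$)
$G + d{\left(608,a{\left(-34 \right)} \right)} = 1809114 + \left(8 + \left(-8\right)^{2}\right) = 1809114 + \left(8 + 64\right) = 1809114 + 72 = 1809186$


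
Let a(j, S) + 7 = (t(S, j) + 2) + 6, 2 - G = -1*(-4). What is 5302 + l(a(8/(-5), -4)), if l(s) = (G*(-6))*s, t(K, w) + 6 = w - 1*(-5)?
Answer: 26414/5 ≈ 5282.8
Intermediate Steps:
t(K, w) = -1 + w (t(K, w) = -6 + (w - 1*(-5)) = -6 + (w + 5) = -6 + (5 + w) = -1 + w)
G = -2 (G = 2 - (-1)*(-4) = 2 - 1*4 = 2 - 4 = -2)
a(j, S) = j (a(j, S) = -7 + (((-1 + j) + 2) + 6) = -7 + ((1 + j) + 6) = -7 + (7 + j) = j)
l(s) = 12*s (l(s) = (-2*(-6))*s = 12*s)
5302 + l(a(8/(-5), -4)) = 5302 + 12*(8/(-5)) = 5302 + 12*(8*(-1/5)) = 5302 + 12*(-8/5) = 5302 - 96/5 = 26414/5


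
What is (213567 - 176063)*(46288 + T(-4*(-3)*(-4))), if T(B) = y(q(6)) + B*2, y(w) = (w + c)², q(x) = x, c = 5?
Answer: 1736922752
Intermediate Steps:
y(w) = (5 + w)² (y(w) = (w + 5)² = (5 + w)²)
T(B) = 121 + 2*B (T(B) = (5 + 6)² + B*2 = 11² + 2*B = 121 + 2*B)
(213567 - 176063)*(46288 + T(-4*(-3)*(-4))) = (213567 - 176063)*(46288 + (121 + 2*(-4*(-3)*(-4)))) = 37504*(46288 + (121 + 2*(12*(-4)))) = 37504*(46288 + (121 + 2*(-48))) = 37504*(46288 + (121 - 96)) = 37504*(46288 + 25) = 37504*46313 = 1736922752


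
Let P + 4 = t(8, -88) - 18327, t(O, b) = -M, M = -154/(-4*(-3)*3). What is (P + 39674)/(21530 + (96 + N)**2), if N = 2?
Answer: 384251/560412 ≈ 0.68566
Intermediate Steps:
M = -77/18 (M = -154/(12*3) = -154/36 = -154*1/36 = -77/18 ≈ -4.2778)
t(O, b) = 77/18 (t(O, b) = -1*(-77/18) = 77/18)
P = -329881/18 (P = -4 + (77/18 - 18327) = -4 - 329809/18 = -329881/18 ≈ -18327.)
(P + 39674)/(21530 + (96 + N)**2) = (-329881/18 + 39674)/(21530 + (96 + 2)**2) = 384251/(18*(21530 + 98**2)) = 384251/(18*(21530 + 9604)) = (384251/18)/31134 = (384251/18)*(1/31134) = 384251/560412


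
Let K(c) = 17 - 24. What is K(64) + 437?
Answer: 430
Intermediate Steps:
K(c) = -7
K(64) + 437 = -7 + 437 = 430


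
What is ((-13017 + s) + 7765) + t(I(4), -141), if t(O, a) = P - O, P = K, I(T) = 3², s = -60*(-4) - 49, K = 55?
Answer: -5015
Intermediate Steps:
s = 191 (s = 240 - 49 = 191)
I(T) = 9
P = 55
t(O, a) = 55 - O
((-13017 + s) + 7765) + t(I(4), -141) = ((-13017 + 191) + 7765) + (55 - 1*9) = (-12826 + 7765) + (55 - 9) = -5061 + 46 = -5015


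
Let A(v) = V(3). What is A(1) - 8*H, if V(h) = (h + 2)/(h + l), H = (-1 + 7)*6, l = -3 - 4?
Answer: -1157/4 ≈ -289.25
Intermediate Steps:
l = -7
H = 36 (H = 6*6 = 36)
V(h) = (2 + h)/(-7 + h) (V(h) = (h + 2)/(h - 7) = (2 + h)/(-7 + h))
A(v) = -5/4 (A(v) = (2 + 3)/(-7 + 3) = 5/(-4) = -¼*5 = -5/4)
A(1) - 8*H = -5/4 - 8*36 = -5/4 - 288 = -1157/4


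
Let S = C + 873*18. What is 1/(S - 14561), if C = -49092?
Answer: -1/47939 ≈ -2.0860e-5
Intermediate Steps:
S = -33378 (S = -49092 + 873*18 = -49092 + 15714 = -33378)
1/(S - 14561) = 1/(-33378 - 14561) = 1/(-47939) = -1/47939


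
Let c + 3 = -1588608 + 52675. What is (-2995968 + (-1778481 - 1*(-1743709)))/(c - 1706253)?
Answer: 3030740/3242189 ≈ 0.93478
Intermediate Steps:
c = -1535936 (c = -3 + (-1588608 + 52675) = -3 - 1535933 = -1535936)
(-2995968 + (-1778481 - 1*(-1743709)))/(c - 1706253) = (-2995968 + (-1778481 - 1*(-1743709)))/(-1535936 - 1706253) = (-2995968 + (-1778481 + 1743709))/(-3242189) = (-2995968 - 34772)*(-1/3242189) = -3030740*(-1/3242189) = 3030740/3242189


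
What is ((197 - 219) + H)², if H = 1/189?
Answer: 17280649/35721 ≈ 483.77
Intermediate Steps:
H = 1/189 ≈ 0.0052910
((197 - 219) + H)² = ((197 - 219) + 1/189)² = (-22 + 1/189)² = (-4157/189)² = 17280649/35721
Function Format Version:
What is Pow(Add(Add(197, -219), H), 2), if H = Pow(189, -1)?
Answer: Rational(17280649, 35721) ≈ 483.77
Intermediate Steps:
H = Rational(1, 189) ≈ 0.0052910
Pow(Add(Add(197, -219), H), 2) = Pow(Add(Add(197, -219), Rational(1, 189)), 2) = Pow(Add(-22, Rational(1, 189)), 2) = Pow(Rational(-4157, 189), 2) = Rational(17280649, 35721)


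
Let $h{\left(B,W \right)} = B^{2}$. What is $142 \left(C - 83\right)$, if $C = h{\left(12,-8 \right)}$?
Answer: $8662$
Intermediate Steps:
$C = 144$ ($C = 12^{2} = 144$)
$142 \left(C - 83\right) = 142 \left(144 - 83\right) = 142 \cdot 61 = 8662$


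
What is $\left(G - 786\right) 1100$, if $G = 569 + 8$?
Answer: $-229900$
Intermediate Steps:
$G = 577$
$\left(G - 786\right) 1100 = \left(577 - 786\right) 1100 = \left(-209\right) 1100 = -229900$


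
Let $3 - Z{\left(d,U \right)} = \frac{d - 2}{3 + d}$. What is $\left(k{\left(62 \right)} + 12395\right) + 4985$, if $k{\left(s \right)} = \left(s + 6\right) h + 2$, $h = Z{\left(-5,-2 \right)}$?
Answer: $17348$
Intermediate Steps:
$Z{\left(d,U \right)} = 3 - \frac{-2 + d}{3 + d}$ ($Z{\left(d,U \right)} = 3 - \frac{d - 2}{3 + d} = 3 - \frac{-2 + d}{3 + d}$)
$h = - \frac{1}{2}$ ($h = \frac{11 + 2 \left(-5\right)}{3 - 5} = \frac{11 - 10}{-2} = \left(- \frac{1}{2}\right) 1 = - \frac{1}{2} \approx -0.5$)
$k{\left(s \right)} = -1 - \frac{s}{2}$ ($k{\left(s \right)} = \left(s + 6\right) \left(- \frac{1}{2}\right) + 2 = \left(6 + s\right) \left(- \frac{1}{2}\right) + 2 = \left(-3 - \frac{s}{2}\right) + 2 = -1 - \frac{s}{2}$)
$\left(k{\left(62 \right)} + 12395\right) + 4985 = \left(\left(-1 - 31\right) + 12395\right) + 4985 = \left(-32 + 12395\right) + 4985 = 12363 + 4985 = 17348$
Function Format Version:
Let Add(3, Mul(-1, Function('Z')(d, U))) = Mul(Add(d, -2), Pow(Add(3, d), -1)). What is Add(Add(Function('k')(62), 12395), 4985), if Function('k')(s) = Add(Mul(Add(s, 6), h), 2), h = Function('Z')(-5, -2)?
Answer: 17348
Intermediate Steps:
Function('Z')(d, U) = Add(3, Mul(-1, Pow(Add(3, d), -1), Add(-2, d))) (Function('Z')(d, U) = Add(3, Mul(-1, Mul(Add(d, -2), Pow(Add(3, d), -1)))) = Add(3, Mul(-1, Mul(Add(-2, d), Pow(Add(3, d), -1)))) = Add(3, Mul(-1, Mul(Pow(Add(3, d), -1), Add(-2, d)))) = Add(3, Mul(-1, Pow(Add(3, d), -1), Add(-2, d))))
h = Rational(-1, 2) (h = Mul(Pow(Add(3, -5), -1), Add(11, Mul(2, -5))) = Mul(Pow(-2, -1), Add(11, -10)) = Mul(Rational(-1, 2), 1) = Rational(-1, 2) ≈ -0.50000)
Function('k')(s) = Add(-1, Mul(Rational(-1, 2), s)) (Function('k')(s) = Add(Mul(Add(s, 6), Rational(-1, 2)), 2) = Add(Mul(Add(6, s), Rational(-1, 2)), 2) = Add(Add(-3, Mul(Rational(-1, 2), s)), 2) = Add(-1, Mul(Rational(-1, 2), s)))
Add(Add(Function('k')(62), 12395), 4985) = Add(Add(Add(-1, Mul(Rational(-1, 2), 62)), 12395), 4985) = Add(Add(Add(-1, -31), 12395), 4985) = Add(Add(-32, 12395), 4985) = Add(12363, 4985) = 17348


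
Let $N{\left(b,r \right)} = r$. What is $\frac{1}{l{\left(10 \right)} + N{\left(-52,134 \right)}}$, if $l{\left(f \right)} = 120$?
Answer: $\frac{1}{254} \approx 0.003937$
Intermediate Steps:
$\frac{1}{l{\left(10 \right)} + N{\left(-52,134 \right)}} = \frac{1}{120 + 134} = \frac{1}{254}$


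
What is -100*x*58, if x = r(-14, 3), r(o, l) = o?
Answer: 81200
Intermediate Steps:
x = -14
-100*x*58 = -100*(-14)*58 = 1400*58 = 81200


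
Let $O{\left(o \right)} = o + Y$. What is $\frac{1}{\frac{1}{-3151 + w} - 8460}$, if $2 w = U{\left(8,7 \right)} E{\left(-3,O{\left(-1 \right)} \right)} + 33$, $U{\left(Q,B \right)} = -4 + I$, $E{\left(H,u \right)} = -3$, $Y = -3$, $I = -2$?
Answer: $- \frac{6251}{52883462} \approx -0.0001182$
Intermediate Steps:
$O{\left(o \right)} = -3 + o$ ($O{\left(o \right)} = o - 3 = -3 + o$)
$U{\left(Q,B \right)} = -6$ ($U{\left(Q,B \right)} = -4 - 2 = -6$)
$w = \frac{51}{2}$ ($w = \frac{\left(-6\right) \left(-3\right) + 33}{2} = \frac{18 + 33}{2} = \frac{1}{2} \cdot 51 = \frac{51}{2} \approx 25.5$)
$\frac{1}{\frac{1}{-3151 + w} - 8460} = \frac{1}{\frac{1}{-3151 + \frac{51}{2}} - 8460} = \frac{1}{\frac{1}{- \frac{6251}{2}} - 8460} = \frac{1}{- \frac{2}{6251} - 8460} = \frac{1}{- \frac{52883462}{6251}} = - \frac{6251}{52883462}$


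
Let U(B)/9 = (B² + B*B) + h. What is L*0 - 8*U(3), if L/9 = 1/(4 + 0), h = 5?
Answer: -1656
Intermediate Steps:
L = 9/4 (L = 9/(4 + 0) = 9/4 ≈ 2.2500)
U(B) = 45 + 18*B² (U(B) = 9*((B² + B*B) + 5) = 9*((B² + B²) + 5) = 9*(2*B² + 5) = 9*(5 + 2*B²) = 45 + 18*B²)
L*0 - 8*U(3) = (9/4)*0 - 8*(45 + 18*3²) = 0 - 8*(45 + 18*9) = 0 - 8*(45 + 162) = 0 - 8*207 = 0 - 1656 = -1656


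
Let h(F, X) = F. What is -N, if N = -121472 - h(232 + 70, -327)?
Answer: 121774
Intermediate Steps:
N = -121774 (N = -121472 - (232 + 70) = -121472 - 1*302 = -121472 - 302 = -121774)
-N = -1*(-121774) = 121774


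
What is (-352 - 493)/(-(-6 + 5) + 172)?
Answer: -845/173 ≈ -4.8844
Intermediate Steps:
(-352 - 493)/(-(-6 + 5) + 172) = -845/(-1*(-1) + 172) = -845/(1 + 172) = -845/173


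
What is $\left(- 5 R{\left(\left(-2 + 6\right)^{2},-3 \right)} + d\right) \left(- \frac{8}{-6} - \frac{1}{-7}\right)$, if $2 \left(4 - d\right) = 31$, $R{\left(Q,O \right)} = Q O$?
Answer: $\frac{14167}{42} \approx 337.31$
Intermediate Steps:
$R{\left(Q,O \right)} = O Q$
$d = - \frac{23}{2}$ ($d = 4 - \frac{31}{2} = - \frac{23}{2} \approx -11.5$)
$\left(- 5 R{\left(\left(-2 + 6\right)^{2},-3 \right)} + d\right) \left(- \frac{8}{-6} - \frac{1}{-7}\right) = \left(- 5 \left(- 3 \left(-2 + 6\right)^{2}\right) - \frac{23}{2}\right) \left(- \frac{8}{-6} - \frac{1}{-7}\right) = \left(- 5 \left(- 3 \cdot 4^{2}\right) - \frac{23}{2}\right) \left(\left(-8\right) \left(- \frac{1}{6}\right) - - \frac{1}{7}\right) = \left(- 5 \left(\left(-3\right) 16\right) - \frac{23}{2}\right) \left(\frac{4}{3} + \frac{1}{7}\right) = \left(\left(-5\right) \left(-48\right) - \frac{23}{2}\right) \frac{31}{21} = \left(240 - \frac{23}{2}\right) \frac{31}{21} = \frac{457}{2} \cdot \frac{31}{21} = \frac{14167}{42}$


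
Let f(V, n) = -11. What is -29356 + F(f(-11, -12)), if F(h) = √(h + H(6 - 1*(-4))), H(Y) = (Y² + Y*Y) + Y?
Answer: -29356 + √199 ≈ -29342.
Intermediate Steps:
H(Y) = Y + 2*Y² (H(Y) = (Y² + Y²) + Y = 2*Y² + Y = Y + 2*Y²)
F(h) = √(210 + h) (F(h) = √(h + (6 - 1*(-4))*(1 + 2*(6 - 1*(-4)))) = √(h + (6 + 4)*(1 + 2*(6 + 4))) = √(h + 10*(1 + 2*10)) = √(h + 10*(1 + 20)) = √(h + 10*21) = √(h + 210) = √(210 + h))
-29356 + F(f(-11, -12)) = -29356 + √(210 - 11) = -29356 + √199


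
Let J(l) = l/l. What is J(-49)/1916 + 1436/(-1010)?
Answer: -1375183/967580 ≈ -1.4213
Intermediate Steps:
J(l) = 1
J(-49)/1916 + 1436/(-1010) = 1/1916 + 1436/(-1010) = 1*(1/1916) + 1436*(-1/1010) = 1/1916 - 718/505 = -1375183/967580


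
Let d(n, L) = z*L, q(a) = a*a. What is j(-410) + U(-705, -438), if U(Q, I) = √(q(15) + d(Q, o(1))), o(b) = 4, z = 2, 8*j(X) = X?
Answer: -205/4 + √233 ≈ -35.986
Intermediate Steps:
j(X) = X/8
q(a) = a²
d(n, L) = 2*L
U(Q, I) = √233 (U(Q, I) = √(15² + 2*4) = √(225 + 8) = √233)
j(-410) + U(-705, -438) = (⅛)*(-410) + √233 = -205/4 + √233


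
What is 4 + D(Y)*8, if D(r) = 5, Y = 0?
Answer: 44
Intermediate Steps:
4 + D(Y)*8 = 4 + 5*8 = 4 + 40 = 44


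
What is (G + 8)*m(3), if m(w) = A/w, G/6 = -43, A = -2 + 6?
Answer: -1000/3 ≈ -333.33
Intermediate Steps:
A = 4
G = -258 (G = 6*(-43) = -258)
m(w) = 4/w
(G + 8)*m(3) = (-258 + 8)*(4/3) = -1000/3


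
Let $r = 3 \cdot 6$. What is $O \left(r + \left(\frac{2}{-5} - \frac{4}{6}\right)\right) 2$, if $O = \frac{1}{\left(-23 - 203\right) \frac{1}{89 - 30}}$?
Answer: $- \frac{14986}{1695} \approx -8.8413$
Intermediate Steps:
$r = 18$
$O = - \frac{59}{226}$ ($O = \frac{1}{\left(-226\right) \frac{1}{59}} = \frac{1}{- \frac{226}{59}} = - \frac{59}{226} \approx -0.26106$)
$O \left(r + \left(\frac{2}{-5} - \frac{4}{6}\right)\right) 2 = - \frac{59 \left(18 + \left(\frac{2}{-5} - \frac{4}{6}\right)\right) 2}{226} = - \frac{59 \left(18 + \left(2 \left(- \frac{1}{5}\right) - \frac{2}{3}\right)\right) 2}{226} = - \frac{59 \left(18 - \frac{16}{15}\right) 2}{226} = - \frac{59 \cdot \frac{254}{15} \cdot 2}{226} = \left(- \frac{59}{226}\right) \frac{508}{15} = - \frac{14986}{1695}$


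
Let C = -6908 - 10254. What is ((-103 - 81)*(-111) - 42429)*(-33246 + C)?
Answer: 1109228040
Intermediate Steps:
C = -17162
((-103 - 81)*(-111) - 42429)*(-33246 + C) = ((-103 - 81)*(-111) - 42429)*(-33246 - 17162) = (-184*(-111) - 42429)*(-50408) = (20424 - 42429)*(-50408) = -22005*(-50408) = 1109228040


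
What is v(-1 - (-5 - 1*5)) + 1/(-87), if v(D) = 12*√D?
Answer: 3131/87 ≈ 35.989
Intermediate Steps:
v(-1 - (-5 - 1*5)) + 1/(-87) = 12*√(-1 - (-5 - 1*5)) + 1/(-87) = 12*√(-1 - (-5 - 5)) - 1/87 = 12*√(-1 - 1*(-10)) - 1/87 = 12*√(-1 + 10) - 1/87 = 12*√9 - 1/87 = 12*3 - 1/87 = 36 - 1/87 = 3131/87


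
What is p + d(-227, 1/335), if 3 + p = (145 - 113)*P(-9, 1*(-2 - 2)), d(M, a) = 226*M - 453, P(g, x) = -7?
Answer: -51982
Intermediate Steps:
d(M, a) = -453 + 226*M
p = -227 (p = -3 + (145 - 113)*(-7) = -3 + 32*(-7) = -3 - 224 = -227)
p + d(-227, 1/335) = -227 + (-453 + 226*(-227)) = -227 + (-453 - 51302) = -227 - 51755 = -51982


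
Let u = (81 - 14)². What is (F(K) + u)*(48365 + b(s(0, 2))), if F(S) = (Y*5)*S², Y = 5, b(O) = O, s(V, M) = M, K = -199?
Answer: 48101658638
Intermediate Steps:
u = 4489 (u = 67² = 4489)
F(S) = 25*S² (F(S) = (5*5)*S² = 25*S²)
(F(K) + u)*(48365 + b(s(0, 2))) = (25*(-199)² + 4489)*(48365 + 2) = (25*39601 + 4489)*48367 = (990025 + 4489)*48367 = 994514*48367 = 48101658638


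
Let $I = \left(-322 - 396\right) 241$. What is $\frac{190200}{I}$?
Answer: $- \frac{95100}{86519} \approx -1.0992$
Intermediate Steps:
$I = -173038$ ($I = \left(-718\right) 241 = -173038$)
$\frac{190200}{I} = \frac{190200}{-173038} = 190200 \left(- \frac{1}{173038}\right) = - \frac{95100}{86519}$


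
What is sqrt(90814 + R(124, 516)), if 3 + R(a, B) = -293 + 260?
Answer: sqrt(90778) ≈ 301.29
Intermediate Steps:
R(a, B) = -36 (R(a, B) = -3 + (-293 + 260) = -3 - 33 = -36)
sqrt(90814 + R(124, 516)) = sqrt(90814 - 36) = sqrt(90778)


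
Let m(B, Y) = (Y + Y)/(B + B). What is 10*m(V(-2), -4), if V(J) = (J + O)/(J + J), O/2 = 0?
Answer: -80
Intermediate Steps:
O = 0 (O = 2*0 = 0)
V(J) = ½ (V(J) = (J + 0)/(J + J) = J/((2*J)) = J*(1/(2*J)) = ½)
m(B, Y) = Y/B (m(B, Y) = (2*Y)/((2*B)) = (2*Y)*(1/(2*B)) = Y/B)
10*m(V(-2), -4) = 10*(-4/½) = 10*(-4*2) = 10*(-8) = -80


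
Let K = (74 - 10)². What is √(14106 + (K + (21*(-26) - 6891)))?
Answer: √10765 ≈ 103.75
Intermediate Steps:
K = 4096 (K = 64² = 4096)
√(14106 + (K + (21*(-26) - 6891))) = √(14106 + (4096 + (21*(-26) - 6891))) = √(14106 + (4096 + (-546 - 6891))) = √(14106 + (4096 - 7437)) = √(14106 - 3341) = √10765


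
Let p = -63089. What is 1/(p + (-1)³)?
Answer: -1/63090 ≈ -1.5850e-5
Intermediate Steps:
1/(p + (-1)³) = 1/(-63089 + (-1)³) = 1/(-63089 - 1) = 1/(-63090) = -1/63090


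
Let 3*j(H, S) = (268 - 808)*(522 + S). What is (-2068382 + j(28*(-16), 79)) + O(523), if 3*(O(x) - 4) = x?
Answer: -6529151/3 ≈ -2.1764e+6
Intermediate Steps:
O(x) = 4 + x/3
j(H, S) = -93960 - 180*S (j(H, S) = ((268 - 808)*(522 + S))/3 = (-540*(522 + S))/3 = (-281880 - 540*S)/3 = -93960 - 180*S)
(-2068382 + j(28*(-16), 79)) + O(523) = (-2068382 + (-93960 - 180*79)) + (4 + (1/3)*523) = (-2068382 + (-93960 - 14220)) + (4 + 523/3) = (-2068382 - 108180) + 535/3 = -2176562 + 535/3 = -6529151/3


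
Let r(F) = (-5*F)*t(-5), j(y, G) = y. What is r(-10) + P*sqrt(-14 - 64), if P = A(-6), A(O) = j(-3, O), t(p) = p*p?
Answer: 1250 - 3*I*sqrt(78) ≈ 1250.0 - 26.495*I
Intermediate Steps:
t(p) = p**2
A(O) = -3
r(F) = -125*F (r(F) = -5*F*(-5)**2 = -5*F*25 = -125*F)
P = -3
r(-10) + P*sqrt(-14 - 64) = -125*(-10) - 3*sqrt(-14 - 64) = 1250 - 3*I*sqrt(78)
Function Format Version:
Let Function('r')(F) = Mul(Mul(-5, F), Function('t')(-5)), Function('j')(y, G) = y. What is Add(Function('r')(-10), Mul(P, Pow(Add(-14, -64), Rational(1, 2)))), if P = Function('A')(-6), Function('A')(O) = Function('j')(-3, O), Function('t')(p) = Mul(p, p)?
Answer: Add(1250, Mul(-3, I, Pow(78, Rational(1, 2)))) ≈ Add(1250.0, Mul(-26.495, I))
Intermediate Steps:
Function('t')(p) = Pow(p, 2)
Function('A')(O) = -3
Function('r')(F) = Mul(-125, F) (Function('r')(F) = Mul(Mul(-5, F), Pow(-5, 2)) = Mul(Mul(-5, F), 25) = Mul(-125, F))
P = -3
Add(Function('r')(-10), Mul(P, Pow(Add(-14, -64), Rational(1, 2)))) = Add(Mul(-125, -10), Mul(-3, Pow(Add(-14, -64), Rational(1, 2)))) = Add(1250, Mul(-3, Pow(-78, Rational(1, 2)))) = Add(1250, Mul(-3, Mul(I, Pow(78, Rational(1, 2))))) = Add(1250, Mul(-3, I, Pow(78, Rational(1, 2))))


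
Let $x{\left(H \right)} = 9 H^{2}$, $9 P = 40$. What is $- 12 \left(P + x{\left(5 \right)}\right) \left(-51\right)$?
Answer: $140420$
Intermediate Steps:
$P = \frac{40}{9}$ ($P = \frac{1}{9} \cdot 40 = \frac{40}{9} \approx 4.4444$)
$- 12 \left(P + x{\left(5 \right)}\right) \left(-51\right) = - 12 \left(\frac{40}{9} + 9 \cdot 5^{2}\right) \left(-51\right) = - 12 \left(\frac{40}{9} + 9 \cdot 25\right) \left(-51\right) = - 12 \left(\frac{40}{9} + 225\right) \left(-51\right) = \left(-12\right) \frac{2065}{9} \left(-51\right) = \left(- \frac{8260}{3}\right) \left(-51\right) = 140420$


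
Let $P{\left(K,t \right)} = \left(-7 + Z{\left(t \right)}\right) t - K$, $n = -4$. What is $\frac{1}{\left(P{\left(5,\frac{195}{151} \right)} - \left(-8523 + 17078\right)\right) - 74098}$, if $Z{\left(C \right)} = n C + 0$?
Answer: $- \frac{22801}{1885043273} \approx -1.2096 \cdot 10^{-5}$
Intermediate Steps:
$Z{\left(C \right)} = - 4 C$ ($Z{\left(C \right)} = - 4 C + 0 = - 4 C$)
$P{\left(K,t \right)} = - K + t \left(-7 - 4 t\right)$ ($P{\left(K,t \right)} = \left(-7 - 4 t\right) t - K = t \left(-7 - 4 t\right) - K = - K + t \left(-7 - 4 t\right)$)
$\frac{1}{\left(P{\left(5,\frac{195}{151} \right)} - \left(-8523 + 17078\right)\right) - 74098} = \frac{1}{\left(\left(\left(-1\right) 5 - 7 \cdot \frac{195}{151} - 4 \left(\frac{195}{151}\right)^{2}\right) - \left(-8523 + 17078\right)\right) - 74098} = \frac{1}{\left(\left(-5 - 7 \cdot 195 \cdot \frac{1}{151} - 4 \left(195 \cdot \frac{1}{151}\right)^{2}\right) - 8555\right) - 74098} = \frac{1}{\left(\left(-5 - \frac{1365}{151} - 4 \left(\frac{195}{151}\right)^{2}\right) - 8555\right) - 74098} = \frac{1}{\left(\left(-5 - \frac{1365}{151} - \frac{152100}{22801}\right) - 8555\right) - 74098} = \frac{1}{\left(- \frac{472220}{22801} - 8555\right) - 74098} = \frac{1}{- \frac{195534775}{22801} - 74098} = \frac{1}{- \frac{1885043273}{22801}} = - \frac{22801}{1885043273}$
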